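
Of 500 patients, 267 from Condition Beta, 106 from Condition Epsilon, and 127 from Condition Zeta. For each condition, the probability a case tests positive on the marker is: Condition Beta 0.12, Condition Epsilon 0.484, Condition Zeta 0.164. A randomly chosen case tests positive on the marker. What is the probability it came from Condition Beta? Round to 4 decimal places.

Compute prior × likelihood for every hypothesis:
  Condition Beta: 0.534 × 0.12 = 0.06408
  Condition Epsilon: 0.212 × 0.484 = 0.102608
  Condition Zeta: 0.254 × 0.164 = 0.041656
Sum = 0.208344.
P(Condition Beta | evidence) = 0.06408 / 0.208344 ≈ 0.3076.

0.3076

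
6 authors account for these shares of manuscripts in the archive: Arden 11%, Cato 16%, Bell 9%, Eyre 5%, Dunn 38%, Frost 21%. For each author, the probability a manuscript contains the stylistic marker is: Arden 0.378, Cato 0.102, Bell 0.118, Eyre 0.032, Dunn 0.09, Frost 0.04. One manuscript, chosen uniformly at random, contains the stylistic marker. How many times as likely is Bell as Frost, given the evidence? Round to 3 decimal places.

By Bayes' rule, posterior ∝ prior × likelihood:
  Arden: 0.11 × 0.378 = 0.04158
  Cato: 0.16 × 0.102 = 0.01632
  Bell: 0.09 × 0.118 = 0.01062
  Eyre: 0.05 × 0.032 = 0.0016
  Dunn: 0.38 × 0.09 = 0.0342
  Frost: 0.21 × 0.04 = 0.0084
Total = 0.11272.
The ratio is 0.01062 / 0.0084 (the normalizer cancels) = 1.264.

1.264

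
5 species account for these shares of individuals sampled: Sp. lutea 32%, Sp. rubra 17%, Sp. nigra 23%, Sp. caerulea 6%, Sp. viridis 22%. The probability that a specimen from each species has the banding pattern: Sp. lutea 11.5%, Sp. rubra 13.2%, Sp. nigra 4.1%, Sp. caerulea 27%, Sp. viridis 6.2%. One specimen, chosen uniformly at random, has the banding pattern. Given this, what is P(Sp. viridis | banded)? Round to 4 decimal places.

0.1385

Compute prior × likelihood for every hypothesis:
  Sp. lutea: 0.32 × 0.115 = 0.0368
  Sp. rubra: 0.17 × 0.132 = 0.02244
  Sp. nigra: 0.23 × 0.041 = 0.00943
  Sp. caerulea: 0.06 × 0.27 = 0.0162
  Sp. viridis: 0.22 × 0.062 = 0.01364
Total = 0.09851.
P(Sp. viridis | evidence) = 0.01364 / 0.09851 ≈ 0.1385.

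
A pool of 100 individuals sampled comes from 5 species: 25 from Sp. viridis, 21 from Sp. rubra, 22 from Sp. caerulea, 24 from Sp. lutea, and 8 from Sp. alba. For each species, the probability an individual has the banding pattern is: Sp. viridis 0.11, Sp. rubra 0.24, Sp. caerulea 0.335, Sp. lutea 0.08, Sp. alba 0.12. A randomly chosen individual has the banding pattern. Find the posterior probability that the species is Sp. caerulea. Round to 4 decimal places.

0.4085

Unnormalized posteriors (prior × likelihood):
  Sp. viridis: 0.25 × 0.11 = 0.0275
  Sp. rubra: 0.21 × 0.24 = 0.0504
  Sp. caerulea: 0.22 × 0.335 = 0.0737
  Sp. lutea: 0.24 × 0.08 = 0.0192
  Sp. alba: 0.08 × 0.12 = 0.0096
Sum = 0.1804.
P(Sp. caerulea | evidence) = 0.0737 / 0.1804 ≈ 0.4085.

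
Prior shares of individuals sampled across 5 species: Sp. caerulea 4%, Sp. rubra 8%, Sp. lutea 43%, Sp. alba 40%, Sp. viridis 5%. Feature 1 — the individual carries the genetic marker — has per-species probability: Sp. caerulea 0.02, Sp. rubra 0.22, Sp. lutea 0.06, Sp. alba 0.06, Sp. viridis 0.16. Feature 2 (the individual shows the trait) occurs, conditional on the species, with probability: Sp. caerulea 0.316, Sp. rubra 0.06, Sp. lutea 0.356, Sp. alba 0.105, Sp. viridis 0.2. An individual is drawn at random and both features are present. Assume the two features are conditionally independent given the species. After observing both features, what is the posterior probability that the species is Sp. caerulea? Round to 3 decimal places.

0.017

Unnormalized posteriors (prior × likelihood):
  Sp. caerulea: 0.04 × 0.02 × 0.316 = 0.0002528
  Sp. rubra: 0.08 × 0.22 × 0.06 = 0.001056
  Sp. lutea: 0.43 × 0.06 × 0.356 = 0.0091848
  Sp. alba: 0.4 × 0.06 × 0.105 = 0.00252
  Sp. viridis: 0.05 × 0.16 × 0.2 = 0.0016
Sum = 0.0146136.
P(Sp. caerulea | evidence) = 0.0002528 / 0.0146136 ≈ 0.017.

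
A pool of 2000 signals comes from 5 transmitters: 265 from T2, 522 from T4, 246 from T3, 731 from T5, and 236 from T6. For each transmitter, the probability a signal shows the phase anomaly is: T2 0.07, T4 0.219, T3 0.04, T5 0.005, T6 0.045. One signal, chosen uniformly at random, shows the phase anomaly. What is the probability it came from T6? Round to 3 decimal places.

0.068

Compute prior × likelihood for every hypothesis:
  T2: 0.1325 × 0.07 = 0.009275
  T4: 0.261 × 0.219 = 0.057159
  T3: 0.123 × 0.04 = 0.00492
  T5: 0.3655 × 0.005 = 0.0018275
  T6: 0.118 × 0.045 = 0.00531
Total = 0.0784915.
P(T6 | evidence) = 0.00531 / 0.0784915 ≈ 0.068.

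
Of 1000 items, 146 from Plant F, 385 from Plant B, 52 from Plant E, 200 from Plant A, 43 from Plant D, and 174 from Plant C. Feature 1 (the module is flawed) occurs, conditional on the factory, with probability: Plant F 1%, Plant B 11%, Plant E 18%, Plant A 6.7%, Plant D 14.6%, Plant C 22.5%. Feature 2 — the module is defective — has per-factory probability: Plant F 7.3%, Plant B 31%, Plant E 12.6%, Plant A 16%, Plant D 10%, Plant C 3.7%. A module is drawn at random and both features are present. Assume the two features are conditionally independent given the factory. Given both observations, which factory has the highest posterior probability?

Plant B

Unnormalized posteriors (prior × likelihood):
  Plant F: 0.146 × 0.01 × 0.073 = 0.00010658
  Plant B: 0.385 × 0.11 × 0.31 = 0.0131285
  Plant E: 0.052 × 0.18 × 0.126 = 0.00117936
  Plant A: 0.2 × 0.067 × 0.16 = 0.002144
  Plant D: 0.043 × 0.146 × 0.1 = 0.0006278
  Plant C: 0.174 × 0.225 × 0.037 = 0.00144855
Sum = 0.01863479.
Largest term belongs to Plant B, so Plant B is most probable.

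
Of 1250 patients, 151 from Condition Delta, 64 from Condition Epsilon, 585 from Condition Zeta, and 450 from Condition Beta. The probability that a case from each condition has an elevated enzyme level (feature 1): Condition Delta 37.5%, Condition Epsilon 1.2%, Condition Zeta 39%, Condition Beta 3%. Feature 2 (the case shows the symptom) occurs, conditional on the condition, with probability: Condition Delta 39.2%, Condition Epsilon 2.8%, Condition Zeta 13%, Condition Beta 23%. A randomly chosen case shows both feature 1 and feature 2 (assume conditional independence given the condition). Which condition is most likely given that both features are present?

Unnormalized posteriors (prior × likelihood):
  Condition Delta: 0.1208 × 0.375 × 0.392 = 0.0177576
  Condition Epsilon: 0.0512 × 0.012 × 0.028 = 0.0000172032
  Condition Zeta: 0.468 × 0.39 × 0.13 = 0.0237276
  Condition Beta: 0.36 × 0.03 × 0.23 = 0.002484
Total = 0.0439864032.
Largest term belongs to Condition Zeta, so Condition Zeta is most probable.

Condition Zeta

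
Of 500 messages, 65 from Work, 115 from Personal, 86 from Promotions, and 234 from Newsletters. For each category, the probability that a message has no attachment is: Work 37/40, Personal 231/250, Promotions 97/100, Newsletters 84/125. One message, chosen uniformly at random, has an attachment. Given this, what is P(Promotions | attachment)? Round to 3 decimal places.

Taking complements, P(attachment | each) = Work 0.075, Personal 0.076, Promotions 0.03, Newsletters 0.328.
Compute prior × likelihood for every hypothesis:
  Work: 0.13 × 0.075 = 0.00975
  Personal: 0.23 × 0.076 = 0.01748
  Promotions: 0.172 × 0.03 = 0.00516
  Newsletters: 0.468 × 0.328 = 0.153504
Sum = 0.185894.
P(Promotions | evidence) = 0.00516 / 0.185894 ≈ 0.028.

0.028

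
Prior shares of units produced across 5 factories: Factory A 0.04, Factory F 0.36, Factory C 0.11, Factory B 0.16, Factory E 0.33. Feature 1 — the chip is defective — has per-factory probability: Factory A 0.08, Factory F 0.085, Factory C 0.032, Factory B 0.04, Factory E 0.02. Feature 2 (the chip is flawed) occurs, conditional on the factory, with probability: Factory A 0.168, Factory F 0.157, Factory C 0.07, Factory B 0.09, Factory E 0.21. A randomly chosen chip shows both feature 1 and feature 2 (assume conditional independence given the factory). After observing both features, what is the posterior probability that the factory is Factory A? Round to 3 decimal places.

0.071

Compute prior × likelihood for every hypothesis:
  Factory A: 0.04 × 0.08 × 0.168 = 0.0005376
  Factory F: 0.36 × 0.085 × 0.157 = 0.0048042
  Factory C: 0.11 × 0.032 × 0.07 = 0.0002464
  Factory B: 0.16 × 0.04 × 0.09 = 0.000576
  Factory E: 0.33 × 0.02 × 0.21 = 0.001386
Sum = 0.0075502.
P(Factory A | evidence) = 0.0005376 / 0.0075502 ≈ 0.071.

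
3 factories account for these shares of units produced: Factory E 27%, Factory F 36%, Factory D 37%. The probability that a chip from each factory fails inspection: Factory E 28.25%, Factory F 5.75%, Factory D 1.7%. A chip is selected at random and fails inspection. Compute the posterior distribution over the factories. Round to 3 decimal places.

Compute prior × likelihood for every hypothesis:
  Factory E: 0.27 × 0.2825 = 0.076275
  Factory F: 0.36 × 0.0575 = 0.0207
  Factory D: 0.37 × 0.017 = 0.00629
Sum = 0.103265.
P(Factory E | nonconforming) = 0.076275/0.103265 ≈ 0.739
P(Factory F | nonconforming) = 0.0207/0.103265 ≈ 0.200
P(Factory D | nonconforming) = 0.00629/0.103265 ≈ 0.061
(Check: 0.739+0.200+0.061 = 1.000.)

Factory E 0.739, Factory F 0.200, Factory D 0.061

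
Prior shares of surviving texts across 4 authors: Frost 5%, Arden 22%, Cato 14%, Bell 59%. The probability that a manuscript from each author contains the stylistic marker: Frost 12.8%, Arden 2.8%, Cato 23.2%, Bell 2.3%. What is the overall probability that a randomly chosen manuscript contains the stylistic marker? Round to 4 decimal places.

Unnormalized posteriors (prior × likelihood):
  Frost: 0.05 × 0.128 = 0.0064
  Arden: 0.22 × 0.028 = 0.00616
  Cato: 0.14 × 0.232 = 0.03248
  Bell: 0.59 × 0.023 = 0.01357
P(marker) = 0.0064 + 0.00616 + 0.03248 + 0.01357 = 0.05861 → 0.0586.

0.0586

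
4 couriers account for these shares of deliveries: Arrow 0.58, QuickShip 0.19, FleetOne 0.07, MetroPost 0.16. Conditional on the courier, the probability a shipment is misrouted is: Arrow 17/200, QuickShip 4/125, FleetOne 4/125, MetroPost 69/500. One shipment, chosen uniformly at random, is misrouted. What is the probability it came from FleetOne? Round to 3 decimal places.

0.028

Unnormalized posteriors (prior × likelihood):
  Arrow: 0.58 × 0.085 = 0.0493
  QuickShip: 0.19 × 0.032 = 0.00608
  FleetOne: 0.07 × 0.032 = 0.00224
  MetroPost: 0.16 × 0.138 = 0.02208
Sum = 0.0797.
P(FleetOne | evidence) = 0.00224 / 0.0797 ≈ 0.028.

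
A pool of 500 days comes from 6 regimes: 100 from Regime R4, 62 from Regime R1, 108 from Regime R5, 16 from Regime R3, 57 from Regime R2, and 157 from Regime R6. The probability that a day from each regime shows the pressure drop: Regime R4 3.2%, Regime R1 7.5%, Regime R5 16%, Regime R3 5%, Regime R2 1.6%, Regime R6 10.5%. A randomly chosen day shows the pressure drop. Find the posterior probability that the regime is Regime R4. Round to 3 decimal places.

0.074

Prior × likelihood for each hypothesis:
  Regime R4: 0.2 × 0.032 = 0.0064
  Regime R1: 0.124 × 0.075 = 0.0093
  Regime R5: 0.216 × 0.16 = 0.03456
  Regime R3: 0.032 × 0.05 = 0.0016
  Regime R2: 0.114 × 0.016 = 0.001824
  Regime R6: 0.314 × 0.105 = 0.03297
Normalizing constant = 0.086654.
P(Regime R4 | evidence) = 0.0064 / 0.086654 ≈ 0.074.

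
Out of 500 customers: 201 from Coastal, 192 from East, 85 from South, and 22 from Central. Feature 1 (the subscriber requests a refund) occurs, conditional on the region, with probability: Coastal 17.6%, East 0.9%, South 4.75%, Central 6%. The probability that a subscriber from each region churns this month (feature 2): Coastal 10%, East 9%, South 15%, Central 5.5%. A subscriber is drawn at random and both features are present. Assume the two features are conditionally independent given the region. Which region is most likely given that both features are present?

Coastal

Prior × likelihood for each hypothesis:
  Coastal: 0.402 × 0.176 × 0.1 = 0.0070752
  East: 0.384 × 0.009 × 0.09 = 0.00031104
  South: 0.17 × 0.0475 × 0.15 = 0.00121125
  Central: 0.044 × 0.06 × 0.055 = 0.0001452
Sum = 0.00874269.
Largest term belongs to Coastal, so Coastal is most probable.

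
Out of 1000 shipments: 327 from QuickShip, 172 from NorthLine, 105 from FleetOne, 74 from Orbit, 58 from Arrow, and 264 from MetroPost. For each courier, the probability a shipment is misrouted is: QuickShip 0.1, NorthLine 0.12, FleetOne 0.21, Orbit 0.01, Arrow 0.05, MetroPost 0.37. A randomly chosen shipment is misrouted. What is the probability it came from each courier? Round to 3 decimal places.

Prior × likelihood for each hypothesis:
  QuickShip: 0.327 × 0.1 = 0.0327
  NorthLine: 0.172 × 0.12 = 0.02064
  FleetOne: 0.105 × 0.21 = 0.02205
  Orbit: 0.074 × 0.01 = 0.00074
  Arrow: 0.058 × 0.05 = 0.0029
  MetroPost: 0.264 × 0.37 = 0.09768
Normalizing constant = 0.17671.
P(QuickShip | misrouted) = 0.0327/0.17671 ≈ 0.185
P(NorthLine | misrouted) = 0.02064/0.17671 ≈ 0.117
P(FleetOne | misrouted) = 0.02205/0.17671 ≈ 0.125
P(Orbit | misrouted) = 0.00074/0.17671 ≈ 0.004
P(Arrow | misrouted) = 0.0029/0.17671 ≈ 0.016
P(MetroPost | misrouted) = 0.09768/0.17671 ≈ 0.553

QuickShip 0.185, NorthLine 0.117, FleetOne 0.125, Orbit 0.004, Arrow 0.016, MetroPost 0.553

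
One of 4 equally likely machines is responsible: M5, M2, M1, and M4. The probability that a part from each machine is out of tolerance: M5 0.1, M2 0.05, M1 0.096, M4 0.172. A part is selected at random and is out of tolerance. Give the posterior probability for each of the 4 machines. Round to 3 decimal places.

M5 0.239, M2 0.120, M1 0.230, M4 0.411

Since the prior is uniform, the posterior is proportional to the likelihood:
  M5: 0.1
  M2: 0.05
  M1: 0.096
  M4: 0.172
Sum = 0.418.
P(M5 | oversize) = 0.1/0.418 ≈ 0.239
P(M2 | oversize) = 0.05/0.418 ≈ 0.120
P(M1 | oversize) = 0.096/0.418 ≈ 0.230
P(M4 | oversize) = 0.172/0.418 ≈ 0.411
(Check: 0.239+0.120+0.230+0.411 = 1.000.)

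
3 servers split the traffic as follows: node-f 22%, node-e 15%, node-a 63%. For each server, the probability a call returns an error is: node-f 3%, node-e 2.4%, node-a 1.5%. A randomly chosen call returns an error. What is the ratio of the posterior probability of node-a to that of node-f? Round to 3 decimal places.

Prior × likelihood for each hypothesis:
  node-f: 0.22 × 0.03 = 0.0066
  node-e: 0.15 × 0.024 = 0.0036
  node-a: 0.63 × 0.015 = 0.00945
Normalizing constant = 0.01965.
The ratio is 0.00945 / 0.0066 (the normalizer cancels) = 1.432.

1.432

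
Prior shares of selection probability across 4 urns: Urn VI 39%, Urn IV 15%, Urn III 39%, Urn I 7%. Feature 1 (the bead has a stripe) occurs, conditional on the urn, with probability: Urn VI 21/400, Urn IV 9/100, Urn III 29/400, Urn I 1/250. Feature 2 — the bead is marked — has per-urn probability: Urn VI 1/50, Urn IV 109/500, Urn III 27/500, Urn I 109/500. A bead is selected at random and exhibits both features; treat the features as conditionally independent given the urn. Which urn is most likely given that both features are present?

Urn IV

By Bayes' rule, posterior ∝ prior × likelihood:
  Urn VI: 0.39 × 0.0525 × 0.02 = 0.0004095
  Urn IV: 0.15 × 0.09 × 0.218 = 0.002943
  Urn III: 0.39 × 0.0725 × 0.054 = 0.00152685
  Urn I: 0.07 × 0.004 × 0.218 = 0.00006104
Sum = 0.00494039.
Largest term belongs to Urn IV, so Urn IV is most probable.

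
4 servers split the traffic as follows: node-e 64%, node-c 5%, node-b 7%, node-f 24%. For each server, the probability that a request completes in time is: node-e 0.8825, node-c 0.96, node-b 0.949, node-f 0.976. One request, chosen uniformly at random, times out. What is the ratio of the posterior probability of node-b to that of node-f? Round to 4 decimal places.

Taking complements, P(timeout | each) = node-e 0.1175, node-c 0.04, node-b 0.051, node-f 0.024.
Compute prior × likelihood for every hypothesis:
  node-e: 0.64 × 0.1175 = 0.0752
  node-c: 0.05 × 0.04 = 0.002
  node-b: 0.07 × 0.051 = 0.00357
  node-f: 0.24 × 0.024 = 0.00576
Sum = 0.08653.
The ratio is 0.00357 / 0.00576 (the normalizer cancels) = 0.6198.

0.6198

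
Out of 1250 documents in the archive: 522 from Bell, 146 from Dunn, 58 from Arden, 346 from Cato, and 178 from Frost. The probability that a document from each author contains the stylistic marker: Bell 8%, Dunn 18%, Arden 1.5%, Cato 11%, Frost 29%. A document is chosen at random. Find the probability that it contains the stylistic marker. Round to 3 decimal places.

By Bayes' rule, posterior ∝ prior × likelihood:
  Bell: 0.4176 × 0.08 = 0.033408
  Dunn: 0.1168 × 0.18 = 0.021024
  Arden: 0.0464 × 0.015 = 0.000696
  Cato: 0.2768 × 0.11 = 0.030448
  Frost: 0.1424 × 0.29 = 0.041296
P(marker) = 0.033408 + 0.021024 + 0.000696 + 0.030448 + 0.041296 = 0.126872 → 0.127.

0.127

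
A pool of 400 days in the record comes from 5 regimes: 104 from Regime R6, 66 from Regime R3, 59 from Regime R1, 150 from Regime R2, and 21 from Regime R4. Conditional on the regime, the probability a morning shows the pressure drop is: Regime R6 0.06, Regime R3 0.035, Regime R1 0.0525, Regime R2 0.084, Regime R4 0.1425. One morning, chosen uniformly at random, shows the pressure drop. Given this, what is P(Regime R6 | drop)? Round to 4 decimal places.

0.2291

Unnormalized posteriors (prior × likelihood):
  Regime R6: 0.26 × 0.06 = 0.0156
  Regime R3: 0.165 × 0.035 = 0.005775
  Regime R1: 0.1475 × 0.0525 = 0.00774375
  Regime R2: 0.375 × 0.084 = 0.0315
  Regime R4: 0.0525 × 0.1425 = 0.00748125
Total = 0.0681.
P(Regime R6 | evidence) = 0.0156 / 0.0681 ≈ 0.2291.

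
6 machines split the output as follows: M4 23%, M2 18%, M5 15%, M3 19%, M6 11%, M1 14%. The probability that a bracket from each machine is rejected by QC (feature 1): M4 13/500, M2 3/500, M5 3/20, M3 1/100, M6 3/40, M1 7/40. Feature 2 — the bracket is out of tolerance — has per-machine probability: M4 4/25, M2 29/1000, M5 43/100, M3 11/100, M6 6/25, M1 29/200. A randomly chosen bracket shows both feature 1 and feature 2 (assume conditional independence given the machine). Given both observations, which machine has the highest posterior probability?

M5

Unnormalized posteriors (prior × likelihood):
  M4: 0.23 × 0.026 × 0.16 = 0.0009568
  M2: 0.18 × 0.006 × 0.029 = 0.00003132
  M5: 0.15 × 0.15 × 0.43 = 0.009675
  M3: 0.19 × 0.01 × 0.11 = 0.000209
  M6: 0.11 × 0.075 × 0.24 = 0.00198
  M1: 0.14 × 0.175 × 0.145 = 0.0035525
Sum = 0.01640462.
Largest term belongs to M5, so M5 is most probable.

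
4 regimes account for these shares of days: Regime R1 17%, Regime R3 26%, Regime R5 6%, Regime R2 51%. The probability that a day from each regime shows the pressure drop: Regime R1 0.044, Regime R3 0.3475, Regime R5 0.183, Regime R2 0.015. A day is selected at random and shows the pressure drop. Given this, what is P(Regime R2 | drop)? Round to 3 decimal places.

0.066

Unnormalized posteriors (prior × likelihood):
  Regime R1: 0.17 × 0.044 = 0.00748
  Regime R3: 0.26 × 0.3475 = 0.09035
  Regime R5: 0.06 × 0.183 = 0.01098
  Regime R2: 0.51 × 0.015 = 0.00765
Normalizing constant = 0.11646.
P(Regime R2 | evidence) = 0.00765 / 0.11646 ≈ 0.066.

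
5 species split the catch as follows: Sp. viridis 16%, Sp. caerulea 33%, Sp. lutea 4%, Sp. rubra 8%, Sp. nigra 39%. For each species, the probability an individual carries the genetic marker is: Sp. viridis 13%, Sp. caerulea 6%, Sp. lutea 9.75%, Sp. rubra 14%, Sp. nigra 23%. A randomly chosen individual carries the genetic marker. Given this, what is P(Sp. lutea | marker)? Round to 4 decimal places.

Unnormalized posteriors (prior × likelihood):
  Sp. viridis: 0.16 × 0.13 = 0.0208
  Sp. caerulea: 0.33 × 0.06 = 0.0198
  Sp. lutea: 0.04 × 0.0975 = 0.0039
  Sp. rubra: 0.08 × 0.14 = 0.0112
  Sp. nigra: 0.39 × 0.23 = 0.0897
Sum = 0.1454.
P(Sp. lutea | evidence) = 0.0039 / 0.1454 ≈ 0.0268.

0.0268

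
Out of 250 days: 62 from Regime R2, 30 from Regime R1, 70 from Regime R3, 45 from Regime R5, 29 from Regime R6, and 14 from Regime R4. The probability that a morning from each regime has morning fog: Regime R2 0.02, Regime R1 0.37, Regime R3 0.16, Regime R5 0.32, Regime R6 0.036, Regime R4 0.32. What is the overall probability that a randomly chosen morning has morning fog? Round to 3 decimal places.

Prior × likelihood for each hypothesis:
  Regime R2: 0.248 × 0.02 = 0.00496
  Regime R1: 0.12 × 0.37 = 0.0444
  Regime R3: 0.28 × 0.16 = 0.0448
  Regime R5: 0.18 × 0.32 = 0.0576
  Regime R6: 0.116 × 0.036 = 0.004176
  Regime R4: 0.056 × 0.32 = 0.01792
P(fog) = 0.00496 + 0.0444 + 0.0448 + 0.0576 + 0.004176 + 0.01792 = 0.173856 → 0.174.

0.174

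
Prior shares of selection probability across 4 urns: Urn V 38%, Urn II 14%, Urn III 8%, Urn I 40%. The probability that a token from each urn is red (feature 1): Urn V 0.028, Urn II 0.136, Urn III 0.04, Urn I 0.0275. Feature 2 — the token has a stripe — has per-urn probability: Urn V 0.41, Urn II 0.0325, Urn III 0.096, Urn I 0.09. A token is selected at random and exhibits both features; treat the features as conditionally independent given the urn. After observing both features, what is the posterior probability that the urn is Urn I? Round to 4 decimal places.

Compute prior × likelihood for every hypothesis:
  Urn V: 0.38 × 0.028 × 0.41 = 0.0043624
  Urn II: 0.14 × 0.136 × 0.0325 = 0.0006188
  Urn III: 0.08 × 0.04 × 0.096 = 0.0003072
  Urn I: 0.4 × 0.0275 × 0.09 = 0.00099
Normalizing constant = 0.0062784.
P(Urn I | evidence) = 0.00099 / 0.0062784 ≈ 0.1577.

0.1577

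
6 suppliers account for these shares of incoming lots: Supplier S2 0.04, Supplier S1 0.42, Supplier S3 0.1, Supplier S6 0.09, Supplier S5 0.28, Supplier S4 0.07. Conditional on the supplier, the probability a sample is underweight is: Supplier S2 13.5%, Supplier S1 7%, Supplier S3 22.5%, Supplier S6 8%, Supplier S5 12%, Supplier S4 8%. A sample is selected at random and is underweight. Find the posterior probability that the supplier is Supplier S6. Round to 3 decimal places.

0.069

Compute prior × likelihood for every hypothesis:
  Supplier S2: 0.04 × 0.135 = 0.0054
  Supplier S1: 0.42 × 0.07 = 0.0294
  Supplier S3: 0.1 × 0.225 = 0.0225
  Supplier S6: 0.09 × 0.08 = 0.0072
  Supplier S5: 0.28 × 0.12 = 0.0336
  Supplier S4: 0.07 × 0.08 = 0.0056
Normalizing constant = 0.1037.
P(Supplier S6 | evidence) = 0.0072 / 0.1037 ≈ 0.069.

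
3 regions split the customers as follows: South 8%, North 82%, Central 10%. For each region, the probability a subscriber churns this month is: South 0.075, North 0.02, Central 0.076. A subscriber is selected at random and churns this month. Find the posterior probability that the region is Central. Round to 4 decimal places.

Prior × likelihood for each hypothesis:
  South: 0.08 × 0.075 = 0.006
  North: 0.82 × 0.02 = 0.0164
  Central: 0.1 × 0.076 = 0.0076
Sum = 0.03.
P(Central | evidence) = 0.0076 / 0.03 ≈ 0.2533.

0.2533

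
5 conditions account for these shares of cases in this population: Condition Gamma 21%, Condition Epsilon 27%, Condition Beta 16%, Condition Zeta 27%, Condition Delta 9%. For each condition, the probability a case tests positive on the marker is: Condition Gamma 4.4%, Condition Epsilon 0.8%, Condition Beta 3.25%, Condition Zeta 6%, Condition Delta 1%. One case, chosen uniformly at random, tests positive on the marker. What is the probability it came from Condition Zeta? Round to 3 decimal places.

Compute prior × likelihood for every hypothesis:
  Condition Gamma: 0.21 × 0.044 = 0.00924
  Condition Epsilon: 0.27 × 0.008 = 0.00216
  Condition Beta: 0.16 × 0.0325 = 0.0052
  Condition Zeta: 0.27 × 0.06 = 0.0162
  Condition Delta: 0.09 × 0.01 = 0.0009
Sum = 0.0337.
P(Condition Zeta | evidence) = 0.0162 / 0.0337 ≈ 0.481.

0.481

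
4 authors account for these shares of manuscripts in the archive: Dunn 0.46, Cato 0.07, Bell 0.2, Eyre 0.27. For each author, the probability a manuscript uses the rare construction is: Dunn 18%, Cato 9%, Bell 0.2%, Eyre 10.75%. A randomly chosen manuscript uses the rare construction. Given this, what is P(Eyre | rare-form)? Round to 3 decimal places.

Compute prior × likelihood for every hypothesis:
  Dunn: 0.46 × 0.18 = 0.0828
  Cato: 0.07 × 0.09 = 0.0063
  Bell: 0.2 × 0.002 = 0.0004
  Eyre: 0.27 × 0.1075 = 0.029025
Total = 0.118525.
P(Eyre | evidence) = 0.029025 / 0.118525 ≈ 0.245.

0.245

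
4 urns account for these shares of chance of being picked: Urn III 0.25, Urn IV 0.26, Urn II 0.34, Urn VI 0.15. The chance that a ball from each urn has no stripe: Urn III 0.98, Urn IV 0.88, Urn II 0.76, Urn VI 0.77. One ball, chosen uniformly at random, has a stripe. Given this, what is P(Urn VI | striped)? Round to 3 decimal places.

0.227

Taking complements, P(striped | each) = Urn III 0.02, Urn IV 0.12, Urn II 0.24, Urn VI 0.23.
By Bayes' rule, posterior ∝ prior × likelihood:
  Urn III: 0.25 × 0.02 = 0.005
  Urn IV: 0.26 × 0.12 = 0.0312
  Urn II: 0.34 × 0.24 = 0.0816
  Urn VI: 0.15 × 0.23 = 0.0345
Sum = 0.1523.
P(Urn VI | evidence) = 0.0345 / 0.1523 ≈ 0.227.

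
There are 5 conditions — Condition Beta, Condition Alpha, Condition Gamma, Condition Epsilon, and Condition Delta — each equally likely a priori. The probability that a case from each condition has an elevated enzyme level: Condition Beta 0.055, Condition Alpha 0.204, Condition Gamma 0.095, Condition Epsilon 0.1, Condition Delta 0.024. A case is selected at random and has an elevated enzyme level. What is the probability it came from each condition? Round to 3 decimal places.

Condition Beta 0.115, Condition Alpha 0.427, Condition Gamma 0.199, Condition Epsilon 0.209, Condition Delta 0.050

With a uniform prior (1/5 each), posterior ∝ likelihood:
  Condition Beta: 0.055
  Condition Alpha: 0.204
  Condition Gamma: 0.095
  Condition Epsilon: 0.1
  Condition Delta: 0.024
Normalizing constant = 0.478.
P(Condition Beta | elevated) = 0.055/0.478 ≈ 0.115
P(Condition Alpha | elevated) = 0.204/0.478 ≈ 0.427
P(Condition Gamma | elevated) = 0.095/0.478 ≈ 0.199
P(Condition Epsilon | elevated) = 0.1/0.478 ≈ 0.209
P(Condition Delta | elevated) = 0.024/0.478 ≈ 0.050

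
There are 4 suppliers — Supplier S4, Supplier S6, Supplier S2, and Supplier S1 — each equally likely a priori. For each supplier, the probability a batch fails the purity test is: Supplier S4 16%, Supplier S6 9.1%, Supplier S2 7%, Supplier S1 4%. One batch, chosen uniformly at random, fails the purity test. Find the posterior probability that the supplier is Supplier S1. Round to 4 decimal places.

0.1108

With a uniform prior (1/4 each), posterior ∝ likelihood:
  Supplier S4: 0.16
  Supplier S6: 0.091
  Supplier S2: 0.07
  Supplier S1: 0.04
Sum = 0.361.
P(Supplier S1 | evidence) = 0.04 / 0.361 ≈ 0.1108.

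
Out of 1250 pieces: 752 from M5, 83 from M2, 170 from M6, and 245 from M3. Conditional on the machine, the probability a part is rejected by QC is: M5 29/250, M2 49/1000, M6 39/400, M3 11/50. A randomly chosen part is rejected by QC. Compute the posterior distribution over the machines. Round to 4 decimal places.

M5 0.5392, M2 0.0251, M6 0.1025, M3 0.3332

Prior × likelihood for each hypothesis:
  M5: 0.6016 × 0.116 = 0.0697856
  M2: 0.0664 × 0.049 = 0.0032536
  M6: 0.136 × 0.0975 = 0.01326
  M3: 0.196 × 0.22 = 0.04312
Normalizing constant = 0.1294192.
P(M5 | rejected) = 0.0697856/0.1294192 ≈ 0.5392
P(M2 | rejected) = 0.0032536/0.1294192 ≈ 0.0251
P(M6 | rejected) = 0.01326/0.1294192 ≈ 0.1025
P(M3 | rejected) = 0.04312/0.1294192 ≈ 0.3332
(Check: 0.5392+0.0251+0.1025+0.3332 = 1.0000.)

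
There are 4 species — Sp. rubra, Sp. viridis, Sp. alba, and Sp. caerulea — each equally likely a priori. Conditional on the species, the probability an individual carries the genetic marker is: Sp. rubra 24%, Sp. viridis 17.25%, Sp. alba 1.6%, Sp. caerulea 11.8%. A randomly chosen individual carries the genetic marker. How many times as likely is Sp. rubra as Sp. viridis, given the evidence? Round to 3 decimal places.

1.391

Since the prior is uniform, the posterior is proportional to the likelihood:
  Sp. rubra: 0.24
  Sp. viridis: 0.1725
  Sp. alba: 0.016
  Sp. caerulea: 0.118
Sum = 0.5465.
The ratio is 0.24 / 0.1725 (the normalizer cancels) = 1.391.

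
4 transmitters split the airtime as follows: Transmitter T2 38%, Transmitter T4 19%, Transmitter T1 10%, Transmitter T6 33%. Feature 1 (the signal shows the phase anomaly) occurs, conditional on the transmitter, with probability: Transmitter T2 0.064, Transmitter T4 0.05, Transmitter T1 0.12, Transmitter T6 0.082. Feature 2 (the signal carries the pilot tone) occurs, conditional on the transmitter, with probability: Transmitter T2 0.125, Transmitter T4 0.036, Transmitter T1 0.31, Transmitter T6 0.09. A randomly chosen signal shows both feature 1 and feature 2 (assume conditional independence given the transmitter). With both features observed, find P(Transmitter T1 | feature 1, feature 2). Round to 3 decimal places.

Unnormalized posteriors (prior × likelihood):
  Transmitter T2: 0.38 × 0.064 × 0.125 = 0.00304
  Transmitter T4: 0.19 × 0.05 × 0.036 = 0.000342
  Transmitter T1: 0.1 × 0.12 × 0.31 = 0.00372
  Transmitter T6: 0.33 × 0.082 × 0.09 = 0.0024354
Total = 0.0095374.
P(Transmitter T1 | evidence) = 0.00372 / 0.0095374 ≈ 0.390.

0.390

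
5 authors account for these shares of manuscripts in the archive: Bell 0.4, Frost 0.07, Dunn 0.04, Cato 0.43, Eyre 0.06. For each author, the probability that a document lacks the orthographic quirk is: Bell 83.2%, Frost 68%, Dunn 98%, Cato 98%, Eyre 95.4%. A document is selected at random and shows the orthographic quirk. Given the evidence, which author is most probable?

Bell

Taking complements, P(quirk | each) = Bell 0.168, Frost 0.32, Dunn 0.02, Cato 0.02, Eyre 0.046.
By Bayes' rule, posterior ∝ prior × likelihood:
  Bell: 0.4 × 0.168 = 0.0672
  Frost: 0.07 × 0.32 = 0.0224
  Dunn: 0.04 × 0.02 = 0.0008
  Cato: 0.43 × 0.02 = 0.0086
  Eyre: 0.06 × 0.046 = 0.00276
Normalizing constant = 0.10176.
Largest term belongs to Bell, so Bell is most probable.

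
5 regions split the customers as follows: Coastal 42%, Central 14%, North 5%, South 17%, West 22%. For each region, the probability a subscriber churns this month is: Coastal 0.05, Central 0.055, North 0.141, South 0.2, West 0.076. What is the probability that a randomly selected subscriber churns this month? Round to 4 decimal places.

0.0865

Prior × likelihood for each hypothesis:
  Coastal: 0.42 × 0.05 = 0.021
  Central: 0.14 × 0.055 = 0.0077
  North: 0.05 × 0.141 = 0.00705
  South: 0.17 × 0.2 = 0.034
  West: 0.22 × 0.076 = 0.01672
P(churn) = 0.021 + 0.0077 + 0.00705 + 0.034 + 0.01672 = 0.08647 → 0.0865.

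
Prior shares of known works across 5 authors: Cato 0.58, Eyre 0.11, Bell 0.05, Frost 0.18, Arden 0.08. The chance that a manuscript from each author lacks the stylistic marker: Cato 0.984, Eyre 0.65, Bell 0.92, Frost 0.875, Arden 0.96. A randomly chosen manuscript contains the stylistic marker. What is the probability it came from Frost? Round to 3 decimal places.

Taking complements, P(marker | each) = Cato 0.016, Eyre 0.35, Bell 0.08, Frost 0.125, Arden 0.04.
By Bayes' rule, posterior ∝ prior × likelihood:
  Cato: 0.58 × 0.016 = 0.00928
  Eyre: 0.11 × 0.35 = 0.0385
  Bell: 0.05 × 0.08 = 0.004
  Frost: 0.18 × 0.125 = 0.0225
  Arden: 0.08 × 0.04 = 0.0032
Normalizing constant = 0.07748.
P(Frost | evidence) = 0.0225 / 0.07748 ≈ 0.290.

0.290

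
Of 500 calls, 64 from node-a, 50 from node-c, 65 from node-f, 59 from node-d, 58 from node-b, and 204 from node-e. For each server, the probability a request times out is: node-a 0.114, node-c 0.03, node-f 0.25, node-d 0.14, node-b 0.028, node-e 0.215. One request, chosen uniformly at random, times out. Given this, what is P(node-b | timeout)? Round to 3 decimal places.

Compute prior × likelihood for every hypothesis:
  node-a: 0.128 × 0.114 = 0.014592
  node-c: 0.1 × 0.03 = 0.003
  node-f: 0.13 × 0.25 = 0.0325
  node-d: 0.118 × 0.14 = 0.01652
  node-b: 0.116 × 0.028 = 0.003248
  node-e: 0.408 × 0.215 = 0.08772
Total = 0.15758.
P(node-b | evidence) = 0.003248 / 0.15758 ≈ 0.021.

0.021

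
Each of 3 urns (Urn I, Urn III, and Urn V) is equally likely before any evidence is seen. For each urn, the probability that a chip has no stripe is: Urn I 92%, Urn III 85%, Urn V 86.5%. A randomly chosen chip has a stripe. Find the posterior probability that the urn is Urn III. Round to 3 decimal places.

0.411

Taking complements, P(striped | each) = Urn I 0.08, Urn III 0.15, Urn V 0.135.
Since the prior is uniform, the posterior is proportional to the likelihood:
  Urn I: 0.08
  Urn III: 0.15
  Urn V: 0.135
Normalizing constant = 0.365.
P(Urn III | evidence) = 0.15 / 0.365 ≈ 0.411.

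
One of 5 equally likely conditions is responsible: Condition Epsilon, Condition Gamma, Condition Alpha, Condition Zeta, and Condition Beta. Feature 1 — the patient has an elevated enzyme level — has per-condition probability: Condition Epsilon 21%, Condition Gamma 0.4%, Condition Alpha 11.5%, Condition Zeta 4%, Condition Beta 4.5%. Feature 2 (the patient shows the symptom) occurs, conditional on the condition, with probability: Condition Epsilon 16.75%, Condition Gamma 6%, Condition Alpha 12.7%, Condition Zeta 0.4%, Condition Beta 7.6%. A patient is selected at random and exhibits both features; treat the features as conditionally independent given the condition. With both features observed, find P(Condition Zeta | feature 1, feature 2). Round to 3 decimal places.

Since the prior is uniform, the posterior is proportional to the likelihood:
  Condition Epsilon: 0.21 × 0.1675 = 0.035175
  Condition Gamma: 0.004 × 0.06 = 0.00024
  Condition Alpha: 0.115 × 0.127 = 0.014605
  Condition Zeta: 0.04 × 0.004 = 0.00016
  Condition Beta: 0.045 × 0.076 = 0.00342
Total = 0.0536.
P(Condition Zeta | evidence) = 0.00016 / 0.0536 ≈ 0.003.

0.003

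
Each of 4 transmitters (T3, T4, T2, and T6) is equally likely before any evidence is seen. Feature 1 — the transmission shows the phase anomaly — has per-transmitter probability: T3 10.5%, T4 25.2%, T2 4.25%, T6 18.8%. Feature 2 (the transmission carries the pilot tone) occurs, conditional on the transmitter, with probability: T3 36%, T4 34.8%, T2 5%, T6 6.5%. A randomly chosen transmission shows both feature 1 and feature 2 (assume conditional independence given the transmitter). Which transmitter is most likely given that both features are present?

With a uniform prior (1/4 each), posterior ∝ likelihood:
  T3: 0.105 × 0.36 = 0.0378
  T4: 0.252 × 0.348 = 0.087696
  T2: 0.0425 × 0.05 = 0.002125
  T6: 0.188 × 0.065 = 0.01222
Normalizing constant = 0.139841.
Largest term belongs to T4, so T4 is most probable.

T4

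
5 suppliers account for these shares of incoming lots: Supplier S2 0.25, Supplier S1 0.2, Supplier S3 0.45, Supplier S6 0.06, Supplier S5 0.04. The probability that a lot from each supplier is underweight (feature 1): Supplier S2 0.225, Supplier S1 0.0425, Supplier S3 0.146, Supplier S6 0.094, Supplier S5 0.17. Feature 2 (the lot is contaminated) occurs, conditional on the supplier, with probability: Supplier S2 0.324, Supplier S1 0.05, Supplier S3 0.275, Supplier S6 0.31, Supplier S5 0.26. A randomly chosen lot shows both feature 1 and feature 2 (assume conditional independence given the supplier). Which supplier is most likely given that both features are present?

Supplier S2

Unnormalized posteriors (prior × likelihood):
  Supplier S2: 0.25 × 0.225 × 0.324 = 0.018225
  Supplier S1: 0.2 × 0.0425 × 0.05 = 0.000425
  Supplier S3: 0.45 × 0.146 × 0.275 = 0.0180675
  Supplier S6: 0.06 × 0.094 × 0.31 = 0.0017484
  Supplier S5: 0.04 × 0.17 × 0.26 = 0.001768
Normalizing constant = 0.0402339.
Largest term belongs to Supplier S2, so Supplier S2 is most probable.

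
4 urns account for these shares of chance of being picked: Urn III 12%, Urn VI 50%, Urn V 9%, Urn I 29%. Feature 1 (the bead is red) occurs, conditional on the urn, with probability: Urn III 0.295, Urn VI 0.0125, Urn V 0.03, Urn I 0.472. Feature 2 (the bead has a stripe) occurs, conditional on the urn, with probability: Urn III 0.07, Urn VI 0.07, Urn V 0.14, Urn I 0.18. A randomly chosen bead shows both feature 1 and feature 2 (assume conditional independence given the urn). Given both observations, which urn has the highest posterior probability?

By Bayes' rule, posterior ∝ prior × likelihood:
  Urn III: 0.12 × 0.295 × 0.07 = 0.002478
  Urn VI: 0.5 × 0.0125 × 0.07 = 0.0004375
  Urn V: 0.09 × 0.03 × 0.14 = 0.000378
  Urn I: 0.29 × 0.472 × 0.18 = 0.0246384
Total = 0.0279319.
Largest term belongs to Urn I, so Urn I is most probable.

Urn I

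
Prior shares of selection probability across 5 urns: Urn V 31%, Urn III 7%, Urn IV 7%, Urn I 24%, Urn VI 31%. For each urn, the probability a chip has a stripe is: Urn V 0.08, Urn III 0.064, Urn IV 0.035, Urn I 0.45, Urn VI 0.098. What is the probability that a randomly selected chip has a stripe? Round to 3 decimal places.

Prior × likelihood for each hypothesis:
  Urn V: 0.31 × 0.08 = 0.0248
  Urn III: 0.07 × 0.064 = 0.00448
  Urn IV: 0.07 × 0.035 = 0.00245
  Urn I: 0.24 × 0.45 = 0.108
  Urn VI: 0.31 × 0.098 = 0.03038
P(striped) = 0.0248 + 0.00448 + 0.00245 + 0.108 + 0.03038 = 0.17011 → 0.170.

0.170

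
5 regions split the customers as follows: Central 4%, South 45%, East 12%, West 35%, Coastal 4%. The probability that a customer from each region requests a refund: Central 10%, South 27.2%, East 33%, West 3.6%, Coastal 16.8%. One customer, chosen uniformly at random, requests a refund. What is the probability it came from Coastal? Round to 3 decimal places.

0.036

Unnormalized posteriors (prior × likelihood):
  Central: 0.04 × 0.1 = 0.004
  South: 0.45 × 0.272 = 0.1224
  East: 0.12 × 0.33 = 0.0396
  West: 0.35 × 0.036 = 0.0126
  Coastal: 0.04 × 0.168 = 0.00672
Total = 0.18532.
P(Coastal | evidence) = 0.00672 / 0.18532 ≈ 0.036.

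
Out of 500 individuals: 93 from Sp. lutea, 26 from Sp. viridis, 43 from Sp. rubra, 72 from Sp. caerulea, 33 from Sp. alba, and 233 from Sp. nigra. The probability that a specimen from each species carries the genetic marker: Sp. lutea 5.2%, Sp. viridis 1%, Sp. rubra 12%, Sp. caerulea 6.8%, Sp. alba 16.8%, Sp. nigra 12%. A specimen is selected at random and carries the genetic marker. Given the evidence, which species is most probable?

Sp. nigra

Prior × likelihood for each hypothesis:
  Sp. lutea: 0.186 × 0.052 = 0.009672
  Sp. viridis: 0.052 × 0.01 = 0.00052
  Sp. rubra: 0.086 × 0.12 = 0.01032
  Sp. caerulea: 0.144 × 0.068 = 0.009792
  Sp. alba: 0.066 × 0.168 = 0.011088
  Sp. nigra: 0.466 × 0.12 = 0.05592
Total = 0.097312.
Largest term belongs to Sp. nigra, so Sp. nigra is most probable.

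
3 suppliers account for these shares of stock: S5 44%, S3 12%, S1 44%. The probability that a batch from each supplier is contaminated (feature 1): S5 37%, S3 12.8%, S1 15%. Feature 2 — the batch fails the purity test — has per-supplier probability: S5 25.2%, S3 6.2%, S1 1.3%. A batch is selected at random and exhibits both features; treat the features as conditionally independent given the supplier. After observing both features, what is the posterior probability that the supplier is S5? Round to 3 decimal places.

Compute prior × likelihood for every hypothesis:
  S5: 0.44 × 0.37 × 0.252 = 0.0410256
  S3: 0.12 × 0.128 × 0.062 = 0.00095232
  S1: 0.44 × 0.15 × 0.013 = 0.000858
Sum = 0.04283592.
P(S5 | evidence) = 0.0410256 / 0.04283592 ≈ 0.958.

0.958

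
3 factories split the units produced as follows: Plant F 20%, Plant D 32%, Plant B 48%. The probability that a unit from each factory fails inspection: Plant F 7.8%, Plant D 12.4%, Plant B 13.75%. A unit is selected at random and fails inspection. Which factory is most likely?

Compute prior × likelihood for every hypothesis:
  Plant F: 0.2 × 0.078 = 0.0156
  Plant D: 0.32 × 0.124 = 0.03968
  Plant B: 0.48 × 0.1375 = 0.066
Total = 0.12128.
Largest term belongs to Plant B, so Plant B is most probable.

Plant B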